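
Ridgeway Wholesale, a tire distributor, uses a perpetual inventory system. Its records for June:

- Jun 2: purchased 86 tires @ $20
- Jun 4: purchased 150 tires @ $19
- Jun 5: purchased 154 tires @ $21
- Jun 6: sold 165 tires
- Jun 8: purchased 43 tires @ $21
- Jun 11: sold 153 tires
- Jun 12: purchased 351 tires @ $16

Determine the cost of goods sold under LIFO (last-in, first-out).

Jun 6, 165 sold [LIFO — newest first]: 154 @ $21 + 11 @ $19 = $3,443
Jun 11, 153 sold [LIFO — newest first]: 43 @ $21 + 110 @ $19 = $2,993
Total COGS = $3,443 + $2,993 = $6,436
Ending inventory: 86 @ $20 + 29 @ $19 + 351 @ $16 = $7,887

COGS = $6,436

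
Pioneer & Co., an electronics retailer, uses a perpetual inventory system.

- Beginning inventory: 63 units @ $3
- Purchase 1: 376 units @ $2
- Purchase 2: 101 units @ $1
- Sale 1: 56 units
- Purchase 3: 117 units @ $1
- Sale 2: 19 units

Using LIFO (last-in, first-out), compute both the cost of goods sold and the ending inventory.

COGS = $75; ending inventory = $1,084

Sale 1 (56) [LIFO — newest first]: 56 @ $1 = $56
Sale 2 (19) [LIFO — newest first]: 19 @ $1 = $19
Total COGS = $56 + $19 = $75
Ending inventory: 63 @ $3 + 376 @ $2 + 45 @ $1 + 98 @ $1 = $1,084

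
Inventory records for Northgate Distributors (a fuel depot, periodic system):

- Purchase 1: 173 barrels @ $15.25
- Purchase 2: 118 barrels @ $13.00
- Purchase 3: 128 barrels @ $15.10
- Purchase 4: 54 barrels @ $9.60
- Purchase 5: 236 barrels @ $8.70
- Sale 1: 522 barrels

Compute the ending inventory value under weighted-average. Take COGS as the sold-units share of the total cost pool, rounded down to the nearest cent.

Sale 1, sell 522: 522/709 × $8,676.65 → $6,388.16
Ending inventory (cost pool remaining) = $2,288.49

Ending inventory = $2,288.49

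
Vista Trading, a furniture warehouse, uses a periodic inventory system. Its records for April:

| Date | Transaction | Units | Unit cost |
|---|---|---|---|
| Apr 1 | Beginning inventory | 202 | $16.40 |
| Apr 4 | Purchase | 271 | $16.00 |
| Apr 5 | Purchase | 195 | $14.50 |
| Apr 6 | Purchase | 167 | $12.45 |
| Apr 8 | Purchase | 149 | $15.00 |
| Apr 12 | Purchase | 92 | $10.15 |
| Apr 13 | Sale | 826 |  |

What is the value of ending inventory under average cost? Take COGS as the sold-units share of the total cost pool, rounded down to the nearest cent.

Apr 13, sell 826: 826/1076 × $15,724.25 → $12,070.84
Ending inventory (cost pool remaining) = $3,653.41

Ending inventory = $3,653.41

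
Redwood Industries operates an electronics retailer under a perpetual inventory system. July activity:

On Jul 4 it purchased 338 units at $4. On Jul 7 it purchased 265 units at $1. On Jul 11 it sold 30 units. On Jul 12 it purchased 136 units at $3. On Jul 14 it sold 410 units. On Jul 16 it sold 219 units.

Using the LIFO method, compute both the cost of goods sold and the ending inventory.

Jul 11, 30 sold [LIFO — newest first]: 30 @ $1 = $30
Jul 14, 410 sold [LIFO — newest first]: 136 @ $3 + 235 @ $1 + 39 @ $4 = $799
Jul 16, 219 sold [LIFO — newest first]: 219 @ $4 = $876
Total COGS = $30 + $799 + $876 = $1,705
Ending inventory: 80 @ $4 = $320

COGS = $1,705; ending inventory = $320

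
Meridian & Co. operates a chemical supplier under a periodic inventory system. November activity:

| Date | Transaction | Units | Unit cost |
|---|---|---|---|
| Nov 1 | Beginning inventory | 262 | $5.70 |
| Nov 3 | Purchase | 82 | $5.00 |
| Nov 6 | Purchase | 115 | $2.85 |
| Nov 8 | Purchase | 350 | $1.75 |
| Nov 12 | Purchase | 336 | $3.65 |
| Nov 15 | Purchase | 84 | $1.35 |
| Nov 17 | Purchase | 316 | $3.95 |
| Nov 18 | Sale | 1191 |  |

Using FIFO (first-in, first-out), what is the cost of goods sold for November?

Nov 18, 1191 sold [FIFO — oldest first]: 262 @ $5.70 + 82 @ $5.00 + 115 @ $2.85 + 350 @ $1.75 + 336 @ $3.65 + 46 @ $1.35 = $4,132.15
Ending inventory: 38 @ $1.35 + 316 @ $3.95 = $1,299.50

COGS = $4,132.15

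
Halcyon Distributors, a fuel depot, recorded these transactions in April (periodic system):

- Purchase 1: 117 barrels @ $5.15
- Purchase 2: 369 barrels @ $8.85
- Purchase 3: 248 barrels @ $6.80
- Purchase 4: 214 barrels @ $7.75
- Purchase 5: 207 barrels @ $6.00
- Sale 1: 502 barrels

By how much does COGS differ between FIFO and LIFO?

FIFO COGS: 117 @ $5.15 + 369 @ $8.85 + 16 @ $6.80 = $3,977.00
LIFO COGS: 207 @ $6.00 + 214 @ $7.75 + 81 @ $6.80 = $3,451.30
Difference = |$3,977.00 − $3,451.30| = $525.70

$525.70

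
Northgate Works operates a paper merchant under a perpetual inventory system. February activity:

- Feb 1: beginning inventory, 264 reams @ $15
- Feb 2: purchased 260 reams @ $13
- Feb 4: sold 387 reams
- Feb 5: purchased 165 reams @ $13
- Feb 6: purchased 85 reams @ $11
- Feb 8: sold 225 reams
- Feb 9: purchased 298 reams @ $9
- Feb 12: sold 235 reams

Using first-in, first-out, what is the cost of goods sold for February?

Feb 4, 387 sold [FIFO — oldest first]: 264 @ $15 + 123 @ $13 = $5,559
Feb 8, 225 sold [FIFO — oldest first]: 137 @ $13 + 88 @ $13 = $2,925
Feb 12, 235 sold [FIFO — oldest first]: 77 @ $13 + 85 @ $11 + 73 @ $9 = $2,593
Total COGS = $5,559 + $2,925 + $2,593 = $11,077
Ending inventory: 225 @ $9 = $2,025
Check: goods available $13,102 = COGS $11,077 + ending $2,025

COGS = $11,077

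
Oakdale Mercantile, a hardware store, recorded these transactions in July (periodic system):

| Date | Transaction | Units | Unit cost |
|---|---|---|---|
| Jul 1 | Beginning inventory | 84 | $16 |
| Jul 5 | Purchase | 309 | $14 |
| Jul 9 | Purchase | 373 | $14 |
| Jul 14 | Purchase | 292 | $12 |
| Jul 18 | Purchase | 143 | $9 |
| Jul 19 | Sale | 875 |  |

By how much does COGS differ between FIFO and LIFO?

FIFO COGS: 84 @ $16 + 309 @ $14 + 373 @ $14 + 109 @ $12 = $12,200
LIFO COGS: 143 @ $9 + 292 @ $12 + 373 @ $14 + 67 @ $14 = $10,951
Difference = |$12,200 − $10,951| = $1,249

$1,249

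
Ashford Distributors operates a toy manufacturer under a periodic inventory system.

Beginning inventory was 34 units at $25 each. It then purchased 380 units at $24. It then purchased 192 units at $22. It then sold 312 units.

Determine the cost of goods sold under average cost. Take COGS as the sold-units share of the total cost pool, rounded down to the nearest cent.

COGS = $7,307.80

Sale 1, sell 312: 312/606 × $14,194.00 → $7,307.80
Ending inventory (cost pool remaining) = $6,886.20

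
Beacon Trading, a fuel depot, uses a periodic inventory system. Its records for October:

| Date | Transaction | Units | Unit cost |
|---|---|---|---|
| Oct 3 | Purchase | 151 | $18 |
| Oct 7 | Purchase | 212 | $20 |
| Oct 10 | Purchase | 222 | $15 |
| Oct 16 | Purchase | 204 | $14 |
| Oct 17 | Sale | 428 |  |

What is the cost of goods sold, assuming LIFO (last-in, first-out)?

Oct 17, 428 sold [LIFO — newest first]: 204 @ $14 + 222 @ $15 + 2 @ $20 = $6,226
Ending inventory: 151 @ $18 + 210 @ $20 = $6,918

COGS = $6,226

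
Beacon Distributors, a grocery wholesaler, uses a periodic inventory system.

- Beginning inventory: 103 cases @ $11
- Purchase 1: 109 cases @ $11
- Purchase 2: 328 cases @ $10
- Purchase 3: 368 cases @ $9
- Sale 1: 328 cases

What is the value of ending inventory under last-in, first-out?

Sale 1 (328) [LIFO — newest first]: 328 @ $9 = $2,952
Ending inventory: 103 @ $11 + 109 @ $11 + 328 @ $10 + 40 @ $9 = $5,972
Check: goods available $8,924 = COGS $2,952 + ending $5,972

Ending inventory = $5,972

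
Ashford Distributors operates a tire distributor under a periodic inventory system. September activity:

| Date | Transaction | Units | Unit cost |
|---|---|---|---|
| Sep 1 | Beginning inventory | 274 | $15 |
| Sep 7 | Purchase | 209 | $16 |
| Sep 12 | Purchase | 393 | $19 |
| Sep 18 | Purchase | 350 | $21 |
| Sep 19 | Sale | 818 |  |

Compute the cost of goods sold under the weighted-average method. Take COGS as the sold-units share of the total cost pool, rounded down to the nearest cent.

Sep 19, sell 818: 818/1226 × $22,271.00 → $14,859.44
Ending inventory (cost pool remaining) = $7,411.56

COGS = $14,859.44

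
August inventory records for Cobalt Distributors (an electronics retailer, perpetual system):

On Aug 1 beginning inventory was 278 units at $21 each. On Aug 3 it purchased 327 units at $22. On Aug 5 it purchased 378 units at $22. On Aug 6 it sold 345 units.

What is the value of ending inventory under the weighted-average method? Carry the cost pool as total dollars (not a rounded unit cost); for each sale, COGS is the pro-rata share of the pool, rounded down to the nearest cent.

After Aug 1: 278 on hand, pool $5,838.00 (≈ $21.0000 each)
After Aug 3: 605 on hand, pool $13,032.00 (≈ $21.5405 each)
After Aug 5: 983 on hand, pool $21,348.00 (≈ $21.7172 each)
Aug 6, sell 345: 345/983 × $21,348.00 → $7,492.43
Ending inventory (cost pool remaining) = $13,855.57
Check: goods available $21,348.00 = COGS $7,492.43 + ending $13,855.57

Ending inventory = $13,855.57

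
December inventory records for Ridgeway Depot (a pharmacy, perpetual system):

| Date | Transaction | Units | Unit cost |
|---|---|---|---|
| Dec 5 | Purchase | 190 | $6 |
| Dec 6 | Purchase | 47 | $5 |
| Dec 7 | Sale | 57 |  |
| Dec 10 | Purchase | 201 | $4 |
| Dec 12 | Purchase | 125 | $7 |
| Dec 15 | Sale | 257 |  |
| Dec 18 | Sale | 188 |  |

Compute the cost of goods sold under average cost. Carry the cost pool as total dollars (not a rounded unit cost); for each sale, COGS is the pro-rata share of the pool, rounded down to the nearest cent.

After Dec 5: 190 on hand, pool $1,140.00 (≈ $6.0000 each)
After Dec 6: 237 on hand, pool $1,375.00 (≈ $5.8017 each)
Dec 7, sell 57: 57/237 × $1,375.00 → $330.69
After Dec 10: 381 on hand, pool $1,848.31 (≈ $4.8512 each)
After Dec 12: 506 on hand, pool $2,723.31 (≈ $5.3820 each)
Dec 15, sell 257: 257/506 × $2,723.31 → $1,383.18
Dec 18, sell 188: 188/249 × $1,340.13 → $1,011.82
Total COGS = $330.69 + $1,383.18 + $1,011.82 = $2,725.69
Ending inventory (cost pool remaining) = $328.31

COGS = $2,725.69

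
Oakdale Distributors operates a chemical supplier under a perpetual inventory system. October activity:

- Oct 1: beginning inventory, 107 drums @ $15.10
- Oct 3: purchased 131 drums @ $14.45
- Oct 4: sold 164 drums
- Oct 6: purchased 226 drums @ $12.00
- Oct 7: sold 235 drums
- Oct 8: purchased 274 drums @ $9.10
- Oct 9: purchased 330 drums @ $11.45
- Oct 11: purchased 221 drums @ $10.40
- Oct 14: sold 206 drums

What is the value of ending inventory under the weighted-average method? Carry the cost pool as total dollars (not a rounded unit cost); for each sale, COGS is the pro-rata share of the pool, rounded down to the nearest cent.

After Oct 1: 107 on hand, pool $1,615.70 (≈ $15.1000 each)
After Oct 3: 238 on hand, pool $3,508.65 (≈ $14.7422 each)
Oct 4, sell 164: 164/238 × $3,508.65 → $2,417.72
After Oct 6: 300 on hand, pool $3,802.93 (≈ $12.6764 each)
Oct 7, sell 235: 235/300 × $3,802.93 → $2,978.96
After Oct 8: 339 on hand, pool $3,317.37 (≈ $9.7858 each)
After Oct 9: 669 on hand, pool $7,095.87 (≈ $10.6067 each)
After Oct 11: 890 on hand, pool $9,394.27 (≈ $10.5554 each)
Oct 14, sell 206: 206/890 × $9,394.27 → $2,174.40
Total COGS = $2,417.72 + $2,978.96 + $2,174.40 = $7,571.08
Ending inventory (cost pool remaining) = $7,219.87

Ending inventory = $7,219.87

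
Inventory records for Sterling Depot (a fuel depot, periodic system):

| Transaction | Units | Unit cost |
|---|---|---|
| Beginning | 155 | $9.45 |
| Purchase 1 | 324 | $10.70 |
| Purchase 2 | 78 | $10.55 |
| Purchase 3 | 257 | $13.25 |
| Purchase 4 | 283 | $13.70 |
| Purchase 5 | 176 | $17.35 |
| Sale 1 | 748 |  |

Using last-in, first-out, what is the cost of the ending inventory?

Ending inventory = $5,416.85

Sale 1 (748) [LIFO — newest first]: 176 @ $17.35 + 283 @ $13.70 + 257 @ $13.25 + 32 @ $10.55 = $10,673.55
Ending inventory: 155 @ $9.45 + 324 @ $10.70 + 46 @ $10.55 = $5,416.85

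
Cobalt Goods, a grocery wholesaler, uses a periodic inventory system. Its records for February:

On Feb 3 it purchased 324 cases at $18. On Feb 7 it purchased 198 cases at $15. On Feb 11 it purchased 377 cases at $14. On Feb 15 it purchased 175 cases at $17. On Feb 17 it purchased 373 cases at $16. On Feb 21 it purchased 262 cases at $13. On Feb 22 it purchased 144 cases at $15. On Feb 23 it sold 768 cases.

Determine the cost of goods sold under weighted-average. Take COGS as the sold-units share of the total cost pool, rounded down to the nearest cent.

COGS = $11,849.08

Feb 23, sell 768: 768/1853 × $28,589.00 → $11,849.08
Ending inventory (cost pool remaining) = $16,739.92
Check: goods available $28,589.00 = COGS $11,849.08 + ending $16,739.92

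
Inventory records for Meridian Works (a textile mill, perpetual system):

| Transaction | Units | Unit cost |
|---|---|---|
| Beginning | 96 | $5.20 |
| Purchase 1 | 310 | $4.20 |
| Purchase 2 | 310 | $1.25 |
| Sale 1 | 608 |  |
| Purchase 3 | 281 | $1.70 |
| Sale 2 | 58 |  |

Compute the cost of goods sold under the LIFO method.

COGS = $1,737.70

Sale 1 (608) [LIFO — newest first]: 310 @ $1.25 + 298 @ $4.20 = $1,639.10
Sale 2 (58) [LIFO — newest first]: 58 @ $1.70 = $98.60
Total COGS = $1,639.10 + $98.60 = $1,737.70
Ending inventory: 96 @ $5.20 + 12 @ $4.20 + 223 @ $1.70 = $928.70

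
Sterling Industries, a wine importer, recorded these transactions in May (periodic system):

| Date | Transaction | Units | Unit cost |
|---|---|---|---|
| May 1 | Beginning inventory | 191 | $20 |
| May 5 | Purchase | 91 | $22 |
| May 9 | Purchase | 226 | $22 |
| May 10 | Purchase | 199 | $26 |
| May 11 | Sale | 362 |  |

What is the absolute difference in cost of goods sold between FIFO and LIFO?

FIFO COGS: 191 @ $20 + 91 @ $22 + 80 @ $22 = $7,582
LIFO COGS: 199 @ $26 + 163 @ $22 = $8,760
Difference = |$7,582 − $8,760| = $1,178

$1,178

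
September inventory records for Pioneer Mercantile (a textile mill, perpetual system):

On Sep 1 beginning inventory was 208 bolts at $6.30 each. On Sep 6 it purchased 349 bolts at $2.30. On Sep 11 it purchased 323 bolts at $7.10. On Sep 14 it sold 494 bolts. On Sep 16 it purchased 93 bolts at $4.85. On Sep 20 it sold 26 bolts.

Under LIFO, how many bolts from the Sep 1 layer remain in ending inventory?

208

Sep 14, 494 sold [LIFO — newest first]: 323 @ $7.10 + 171 @ $2.30 = $2,686.60
Sep 20, 26 sold [LIFO — newest first]: 26 @ $4.85 = $126.10
Total COGS = $2,686.60 + $126.10 = $2,812.70
Ending inventory: 208 @ $6.30 + 178 @ $2.30 + 67 @ $4.85 = $2,044.75
Check: goods available $4,857.45 = COGS $2,812.70 + ending $2,044.75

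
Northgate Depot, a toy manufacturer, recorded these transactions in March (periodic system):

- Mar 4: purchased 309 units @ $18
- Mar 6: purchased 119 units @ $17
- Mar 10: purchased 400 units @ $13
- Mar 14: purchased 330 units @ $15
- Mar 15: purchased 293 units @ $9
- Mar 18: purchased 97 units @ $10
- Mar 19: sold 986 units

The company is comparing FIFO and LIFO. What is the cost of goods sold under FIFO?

COGS = $15,155

FIFO COGS: 309 @ $18 + 119 @ $17 + 400 @ $13 + 158 @ $15 = $15,155
LIFO COGS: 97 @ $10 + 293 @ $9 + 330 @ $15 + 266 @ $13 = $12,015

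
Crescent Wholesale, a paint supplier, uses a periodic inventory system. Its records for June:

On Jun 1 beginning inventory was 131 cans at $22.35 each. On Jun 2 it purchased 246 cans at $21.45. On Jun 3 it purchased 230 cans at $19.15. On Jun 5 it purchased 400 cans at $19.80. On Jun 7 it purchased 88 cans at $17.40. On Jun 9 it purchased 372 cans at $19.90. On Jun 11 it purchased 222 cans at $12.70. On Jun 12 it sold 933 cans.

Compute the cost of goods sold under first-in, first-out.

Jun 12, 933 sold [FIFO — oldest first]: 131 @ $22.35 + 246 @ $21.45 + 230 @ $19.15 + 326 @ $19.80 = $19,063.85
Ending inventory: 74 @ $19.80 + 88 @ $17.40 + 372 @ $19.90 + 222 @ $12.70 = $13,218.60

COGS = $19,063.85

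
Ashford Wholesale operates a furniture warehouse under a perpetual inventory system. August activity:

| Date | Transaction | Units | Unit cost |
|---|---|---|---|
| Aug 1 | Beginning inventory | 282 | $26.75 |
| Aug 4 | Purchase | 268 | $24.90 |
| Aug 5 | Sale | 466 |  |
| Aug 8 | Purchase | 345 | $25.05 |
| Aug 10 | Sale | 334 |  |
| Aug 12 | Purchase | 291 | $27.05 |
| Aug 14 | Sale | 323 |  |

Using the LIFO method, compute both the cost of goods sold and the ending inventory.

Aug 5, 466 sold [LIFO — newest first]: 268 @ $24.90 + 198 @ $26.75 = $11,969.70
Aug 10, 334 sold [LIFO — newest first]: 334 @ $25.05 = $8,366.70
Aug 14, 323 sold [LIFO — newest first]: 291 @ $27.05 + 11 @ $25.05 + 21 @ $26.75 = $8,708.85
Total COGS = $11,969.70 + $8,366.70 + $8,708.85 = $29,045.25
Ending inventory: 63 @ $26.75 = $1,685.25
Check: goods available $30,730.50 = COGS $29,045.25 + ending $1,685.25

COGS = $29,045.25; ending inventory = $1,685.25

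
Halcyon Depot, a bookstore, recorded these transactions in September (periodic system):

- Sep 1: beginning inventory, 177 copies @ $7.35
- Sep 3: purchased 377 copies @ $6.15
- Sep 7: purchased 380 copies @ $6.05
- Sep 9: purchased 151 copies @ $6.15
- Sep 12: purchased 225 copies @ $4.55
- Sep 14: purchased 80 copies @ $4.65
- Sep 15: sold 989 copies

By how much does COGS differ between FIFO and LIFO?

$692.40

FIFO COGS: 177 @ $7.35 + 377 @ $6.15 + 380 @ $6.05 + 55 @ $6.15 = $6,256.75
LIFO COGS: 80 @ $4.65 + 225 @ $4.55 + 151 @ $6.15 + 380 @ $6.05 + 153 @ $6.15 = $5,564.35
Difference = |$6,256.75 − $5,564.35| = $692.40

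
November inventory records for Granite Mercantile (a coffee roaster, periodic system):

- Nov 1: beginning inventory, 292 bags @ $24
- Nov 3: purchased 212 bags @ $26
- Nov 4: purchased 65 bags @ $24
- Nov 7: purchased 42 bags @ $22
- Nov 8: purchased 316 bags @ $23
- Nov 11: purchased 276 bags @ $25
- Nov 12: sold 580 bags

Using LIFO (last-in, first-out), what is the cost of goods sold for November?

Nov 12, 580 sold [LIFO — newest first]: 276 @ $25 + 304 @ $23 = $13,892
Ending inventory: 292 @ $24 + 212 @ $26 + 65 @ $24 + 42 @ $22 + 12 @ $23 = $15,280

COGS = $13,892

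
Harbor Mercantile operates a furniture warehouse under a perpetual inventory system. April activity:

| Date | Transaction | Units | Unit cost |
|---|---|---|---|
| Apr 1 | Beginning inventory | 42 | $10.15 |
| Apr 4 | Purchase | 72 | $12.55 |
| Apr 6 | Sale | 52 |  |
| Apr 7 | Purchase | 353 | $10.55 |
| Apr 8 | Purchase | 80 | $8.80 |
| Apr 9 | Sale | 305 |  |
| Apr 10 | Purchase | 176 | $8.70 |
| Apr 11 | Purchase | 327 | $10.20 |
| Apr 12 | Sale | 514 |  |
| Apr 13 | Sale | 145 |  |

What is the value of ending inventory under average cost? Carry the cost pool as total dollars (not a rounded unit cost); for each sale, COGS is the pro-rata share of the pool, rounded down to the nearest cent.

After Apr 1: 42 on hand, pool $426.30 (≈ $10.1500 each)
After Apr 4: 114 on hand, pool $1,329.90 (≈ $11.6658 each)
Apr 6, sell 52: 52/114 × $1,329.90 → $606.62
After Apr 7: 415 on hand, pool $4,447.43 (≈ $10.7167 each)
After Apr 8: 495 on hand, pool $5,151.43 (≈ $10.4069 each)
Apr 9, sell 305: 305/495 × $5,151.43 → $3,174.11
After Apr 10: 366 on hand, pool $3,508.52 (≈ $9.5861 each)
After Apr 11: 693 on hand, pool $6,843.92 (≈ $9.8758 each)
Apr 12, sell 514: 514/693 × $6,843.92 → $5,076.15
Apr 13, sell 145: 145/179 × $1,767.77 → $1,431.99
Total COGS = $606.62 + $3,174.11 + $5,076.15 + $1,431.99 = $10,288.87
Ending inventory (cost pool remaining) = $335.78

Ending inventory = $335.78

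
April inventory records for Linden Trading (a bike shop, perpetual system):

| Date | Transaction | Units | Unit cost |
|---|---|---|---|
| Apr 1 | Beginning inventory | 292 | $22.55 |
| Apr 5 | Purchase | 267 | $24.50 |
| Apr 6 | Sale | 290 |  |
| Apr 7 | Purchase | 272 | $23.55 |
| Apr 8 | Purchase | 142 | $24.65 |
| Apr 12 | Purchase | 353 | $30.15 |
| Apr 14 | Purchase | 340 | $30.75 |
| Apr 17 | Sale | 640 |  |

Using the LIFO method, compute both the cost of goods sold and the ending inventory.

Apr 6, 290 sold [LIFO — newest first]: 267 @ $24.50 + 23 @ $22.55 = $7,060.15
Apr 17, 640 sold [LIFO — newest first]: 340 @ $30.75 + 300 @ $30.15 = $19,500.00
Total COGS = $7,060.15 + $19,500.00 = $26,560.15
Ending inventory: 269 @ $22.55 + 272 @ $23.55 + 142 @ $24.65 + 53 @ $30.15 = $17,569.80

COGS = $26,560.15; ending inventory = $17,569.80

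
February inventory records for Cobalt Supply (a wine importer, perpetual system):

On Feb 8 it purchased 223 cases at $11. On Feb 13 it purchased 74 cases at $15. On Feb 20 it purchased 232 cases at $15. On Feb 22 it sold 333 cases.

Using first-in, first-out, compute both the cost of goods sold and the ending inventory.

COGS = $4,103; ending inventory = $2,940

Feb 22, 333 sold [FIFO — oldest first]: 223 @ $11 + 74 @ $15 + 36 @ $15 = $4,103
Ending inventory: 196 @ $15 = $2,940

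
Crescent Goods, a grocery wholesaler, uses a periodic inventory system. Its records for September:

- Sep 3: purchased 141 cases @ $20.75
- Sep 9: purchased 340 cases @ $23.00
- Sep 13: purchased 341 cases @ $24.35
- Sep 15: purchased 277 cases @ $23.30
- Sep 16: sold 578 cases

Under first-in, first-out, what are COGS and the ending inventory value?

Sep 16, 578 sold [FIFO — oldest first]: 141 @ $20.75 + 340 @ $23.00 + 97 @ $24.35 = $13,107.70
Ending inventory: 244 @ $24.35 + 277 @ $23.30 = $12,395.50
Check: goods available $25,503.20 = COGS $13,107.70 + ending $12,395.50

COGS = $13,107.70; ending inventory = $12,395.50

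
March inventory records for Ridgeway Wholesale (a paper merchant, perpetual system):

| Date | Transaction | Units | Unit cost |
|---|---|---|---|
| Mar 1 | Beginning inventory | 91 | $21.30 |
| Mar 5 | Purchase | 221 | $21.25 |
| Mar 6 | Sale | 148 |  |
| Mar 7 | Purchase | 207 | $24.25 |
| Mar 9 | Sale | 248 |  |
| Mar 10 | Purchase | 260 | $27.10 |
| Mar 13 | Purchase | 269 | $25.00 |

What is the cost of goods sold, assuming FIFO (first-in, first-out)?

COGS = $8,671.55

Mar 6, 148 sold [FIFO — oldest first]: 91 @ $21.30 + 57 @ $21.25 = $3,149.55
Mar 9, 248 sold [FIFO — oldest first]: 164 @ $21.25 + 84 @ $24.25 = $5,522.00
Total COGS = $3,149.55 + $5,522.00 = $8,671.55
Ending inventory: 123 @ $24.25 + 260 @ $27.10 + 269 @ $25.00 = $16,753.75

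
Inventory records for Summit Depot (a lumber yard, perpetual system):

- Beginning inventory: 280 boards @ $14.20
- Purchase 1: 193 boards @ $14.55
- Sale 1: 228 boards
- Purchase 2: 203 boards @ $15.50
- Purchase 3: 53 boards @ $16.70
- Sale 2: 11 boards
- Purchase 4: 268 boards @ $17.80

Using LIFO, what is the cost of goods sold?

COGS = $3,488.85

Sale 1 (228) [LIFO — newest first]: 193 @ $14.55 + 35 @ $14.20 = $3,305.15
Sale 2 (11) [LIFO — newest first]: 11 @ $16.70 = $183.70
Total COGS = $3,305.15 + $183.70 = $3,488.85
Ending inventory: 245 @ $14.20 + 203 @ $15.50 + 42 @ $16.70 + 268 @ $17.80 = $12,097.30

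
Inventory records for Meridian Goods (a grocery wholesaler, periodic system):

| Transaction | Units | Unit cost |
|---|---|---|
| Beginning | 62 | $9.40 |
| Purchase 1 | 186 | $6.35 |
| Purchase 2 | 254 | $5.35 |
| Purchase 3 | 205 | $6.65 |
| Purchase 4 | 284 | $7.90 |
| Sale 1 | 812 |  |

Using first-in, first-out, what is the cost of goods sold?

Sale 1 (812) [FIFO — oldest first]: 62 @ $9.40 + 186 @ $6.35 + 254 @ $5.35 + 205 @ $6.65 + 105 @ $7.90 = $5,315.55
Ending inventory: 179 @ $7.90 = $1,414.10

COGS = $5,315.55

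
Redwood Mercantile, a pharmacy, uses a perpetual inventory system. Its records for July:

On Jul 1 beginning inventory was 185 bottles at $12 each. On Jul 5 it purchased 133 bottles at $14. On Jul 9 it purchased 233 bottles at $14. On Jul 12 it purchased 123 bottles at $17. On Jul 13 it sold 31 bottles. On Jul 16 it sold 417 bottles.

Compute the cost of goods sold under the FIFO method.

COGS = $5,902

Jul 13, 31 sold [FIFO — oldest first]: 31 @ $12 = $372
Jul 16, 417 sold [FIFO — oldest first]: 154 @ $12 + 133 @ $14 + 130 @ $14 = $5,530
Total COGS = $372 + $5,530 = $5,902
Ending inventory: 103 @ $14 + 123 @ $17 = $3,533
Check: goods available $9,435 = COGS $5,902 + ending $3,533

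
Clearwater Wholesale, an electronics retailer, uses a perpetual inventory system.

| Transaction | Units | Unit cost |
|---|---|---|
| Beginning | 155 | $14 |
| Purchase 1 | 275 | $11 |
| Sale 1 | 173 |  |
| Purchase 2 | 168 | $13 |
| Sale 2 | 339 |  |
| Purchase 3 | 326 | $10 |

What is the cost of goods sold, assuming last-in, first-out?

COGS = $6,175

Sale 1 (173) [LIFO — newest first]: 173 @ $11 = $1,903
Sale 2 (339) [LIFO — newest first]: 168 @ $13 + 102 @ $11 + 69 @ $14 = $4,272
Total COGS = $1,903 + $4,272 = $6,175
Ending inventory: 86 @ $14 + 326 @ $10 = $4,464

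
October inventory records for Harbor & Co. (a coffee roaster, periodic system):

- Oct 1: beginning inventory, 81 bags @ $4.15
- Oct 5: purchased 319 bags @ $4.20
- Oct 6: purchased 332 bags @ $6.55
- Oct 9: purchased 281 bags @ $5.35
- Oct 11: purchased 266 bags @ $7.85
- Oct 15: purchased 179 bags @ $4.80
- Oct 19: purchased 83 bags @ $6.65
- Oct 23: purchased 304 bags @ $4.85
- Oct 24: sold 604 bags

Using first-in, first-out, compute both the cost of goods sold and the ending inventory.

Oct 24, 604 sold [FIFO — oldest first]: 81 @ $4.15 + 319 @ $4.20 + 204 @ $6.55 = $3,012.15
Ending inventory: 128 @ $6.55 + 281 @ $5.35 + 266 @ $7.85 + 179 @ $4.80 + 83 @ $6.65 + 304 @ $4.85 = $7,315.40

COGS = $3,012.15; ending inventory = $7,315.40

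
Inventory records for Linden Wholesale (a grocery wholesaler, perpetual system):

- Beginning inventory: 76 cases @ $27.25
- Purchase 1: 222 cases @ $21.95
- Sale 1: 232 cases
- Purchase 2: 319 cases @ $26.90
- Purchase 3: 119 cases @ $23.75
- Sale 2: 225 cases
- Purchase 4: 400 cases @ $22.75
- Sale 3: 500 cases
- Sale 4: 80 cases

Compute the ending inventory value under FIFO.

Ending inventory = $2,252.25

Sale 1 (232) [FIFO — oldest first]: 76 @ $27.25 + 156 @ $21.95 = $5,495.20
Sale 2 (225) [FIFO — oldest first]: 66 @ $21.95 + 159 @ $26.90 = $5,725.80
Sale 3 (500) [FIFO — oldest first]: 160 @ $26.90 + 119 @ $23.75 + 221 @ $22.75 = $12,158.00
Sale 4 (80) [FIFO — oldest first]: 80 @ $22.75 = $1,820.00
Total COGS = $5,495.20 + $5,725.80 + $12,158.00 + $1,820.00 = $25,199.00
Ending inventory: 99 @ $22.75 = $2,252.25
Check: goods available $27,451.25 = COGS $25,199.00 + ending $2,252.25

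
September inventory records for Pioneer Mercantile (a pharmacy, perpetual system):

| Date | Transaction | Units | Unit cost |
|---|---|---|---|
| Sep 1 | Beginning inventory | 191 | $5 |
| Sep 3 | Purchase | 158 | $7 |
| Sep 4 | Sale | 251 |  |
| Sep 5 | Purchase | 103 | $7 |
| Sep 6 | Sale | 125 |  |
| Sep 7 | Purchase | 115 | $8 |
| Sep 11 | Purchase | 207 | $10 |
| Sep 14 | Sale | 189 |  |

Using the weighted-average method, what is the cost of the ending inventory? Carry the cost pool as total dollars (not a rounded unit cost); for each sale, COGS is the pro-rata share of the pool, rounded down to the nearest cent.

Ending inventory = $1,828.20

After Sep 1: 191 on hand, pool $955.00 (≈ $5.0000 each)
After Sep 3: 349 on hand, pool $2,061.00 (≈ $5.9054 each)
Sep 4, sell 251: 251/349 × $2,061.00 → $1,482.26
After Sep 5: 201 on hand, pool $1,299.74 (≈ $6.4664 each)
Sep 6, sell 125: 125/201 × $1,299.74 → $808.29
After Sep 7: 191 on hand, pool $1,411.45 (≈ $7.3898 each)
After Sep 11: 398 on hand, pool $3,481.45 (≈ $8.7474 each)
Sep 14, sell 189: 189/398 × $3,481.45 → $1,653.25
Total COGS = $1,482.26 + $808.29 + $1,653.25 = $3,943.80
Ending inventory (cost pool remaining) = $1,828.20
Check: goods available $5,772.00 = COGS $3,943.80 + ending $1,828.20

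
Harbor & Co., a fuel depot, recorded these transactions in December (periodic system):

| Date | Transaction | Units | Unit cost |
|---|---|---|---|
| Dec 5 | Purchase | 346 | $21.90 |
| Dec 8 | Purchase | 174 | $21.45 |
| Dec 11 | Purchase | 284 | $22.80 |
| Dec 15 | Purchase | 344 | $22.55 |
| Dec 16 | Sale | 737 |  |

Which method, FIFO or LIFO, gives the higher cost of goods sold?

FIFO COGS: 346 @ $21.90 + 174 @ $21.45 + 217 @ $22.80 = $16,257.30
LIFO COGS: 344 @ $22.55 + 284 @ $22.80 + 109 @ $21.45 = $16,570.45

LIFO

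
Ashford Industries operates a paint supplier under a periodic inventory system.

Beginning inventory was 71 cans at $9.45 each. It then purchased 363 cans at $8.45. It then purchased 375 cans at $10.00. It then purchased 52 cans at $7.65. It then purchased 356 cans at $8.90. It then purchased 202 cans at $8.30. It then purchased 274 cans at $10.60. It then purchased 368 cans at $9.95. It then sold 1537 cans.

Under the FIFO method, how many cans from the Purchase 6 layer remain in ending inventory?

156

Sale 1 (1537) [FIFO — oldest first]: 71 @ $9.45 + 363 @ $8.45 + 375 @ $10.00 + 52 @ $7.65 + 356 @ $8.90 + 202 @ $8.30 + 118 @ $10.60 = $13,981.90
Ending inventory: 156 @ $10.60 + 368 @ $9.95 = $5,315.20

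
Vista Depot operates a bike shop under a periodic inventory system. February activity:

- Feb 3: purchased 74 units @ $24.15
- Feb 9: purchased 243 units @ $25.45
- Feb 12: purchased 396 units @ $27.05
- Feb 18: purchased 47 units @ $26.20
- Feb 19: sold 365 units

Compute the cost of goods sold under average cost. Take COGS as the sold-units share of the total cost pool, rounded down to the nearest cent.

COGS = $9,564.27

Feb 19, sell 365: 365/760 × $19,914.65 → $9,564.27
Ending inventory (cost pool remaining) = $10,350.38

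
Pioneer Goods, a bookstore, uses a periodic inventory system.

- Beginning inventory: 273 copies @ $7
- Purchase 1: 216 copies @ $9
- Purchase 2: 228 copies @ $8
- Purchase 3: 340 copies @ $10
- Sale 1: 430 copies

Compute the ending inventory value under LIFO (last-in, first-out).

Sale 1 (430) [LIFO — newest first]: 340 @ $10 + 90 @ $8 = $4,120
Ending inventory: 273 @ $7 + 216 @ $9 + 138 @ $8 = $4,959
Check: goods available $9,079 = COGS $4,120 + ending $4,959

Ending inventory = $4,959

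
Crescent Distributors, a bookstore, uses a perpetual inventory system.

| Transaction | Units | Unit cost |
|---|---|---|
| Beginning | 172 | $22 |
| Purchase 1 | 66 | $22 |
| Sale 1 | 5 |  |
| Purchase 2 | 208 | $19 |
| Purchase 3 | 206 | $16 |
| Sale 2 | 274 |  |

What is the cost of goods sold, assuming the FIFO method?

Sale 1 (5) [FIFO — oldest first]: 5 @ $22 = $110
Sale 2 (274) [FIFO — oldest first]: 167 @ $22 + 66 @ $22 + 41 @ $19 = $5,905
Total COGS = $110 + $5,905 = $6,015
Ending inventory: 167 @ $19 + 206 @ $16 = $6,469

COGS = $6,015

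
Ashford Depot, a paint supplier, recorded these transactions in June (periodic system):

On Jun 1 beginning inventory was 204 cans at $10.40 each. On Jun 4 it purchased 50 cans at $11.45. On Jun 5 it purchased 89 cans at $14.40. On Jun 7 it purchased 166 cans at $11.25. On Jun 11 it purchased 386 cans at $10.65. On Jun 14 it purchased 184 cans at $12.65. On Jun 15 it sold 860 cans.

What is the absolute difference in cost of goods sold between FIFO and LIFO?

$407.00

FIFO COGS: 204 @ $10.40 + 50 @ $11.45 + 89 @ $14.40 + 166 @ $11.25 + 351 @ $10.65 = $9,581.35
LIFO COGS: 184 @ $12.65 + 386 @ $10.65 + 166 @ $11.25 + 89 @ $14.40 + 35 @ $11.45 = $9,988.35
Difference = |$9,581.35 − $9,988.35| = $407.00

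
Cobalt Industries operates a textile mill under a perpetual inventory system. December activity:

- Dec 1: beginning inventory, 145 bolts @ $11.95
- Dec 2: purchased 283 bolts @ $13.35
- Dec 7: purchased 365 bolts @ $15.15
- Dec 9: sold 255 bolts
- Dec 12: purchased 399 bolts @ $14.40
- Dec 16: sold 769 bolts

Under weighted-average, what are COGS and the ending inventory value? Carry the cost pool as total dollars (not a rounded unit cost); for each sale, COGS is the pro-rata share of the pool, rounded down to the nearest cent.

After Dec 1: 145 on hand, pool $1,732.75 (≈ $11.9500 each)
After Dec 2: 428 on hand, pool $5,510.80 (≈ $12.8757 each)
After Dec 7: 793 on hand, pool $11,040.55 (≈ $13.9225 each)
Dec 9, sell 255: 255/793 × $11,040.55 → $3,550.23
After Dec 12: 937 on hand, pool $13,235.92 (≈ $14.1258 each)
Dec 16, sell 769: 769/937 × $13,235.92 → $10,862.77
Total COGS = $3,550.23 + $10,862.77 = $14,413.00
Ending inventory (cost pool remaining) = $2,373.15
Check: goods available $16,786.15 = COGS $14,413.00 + ending $2,373.15

COGS = $14,413.00; ending inventory = $2,373.15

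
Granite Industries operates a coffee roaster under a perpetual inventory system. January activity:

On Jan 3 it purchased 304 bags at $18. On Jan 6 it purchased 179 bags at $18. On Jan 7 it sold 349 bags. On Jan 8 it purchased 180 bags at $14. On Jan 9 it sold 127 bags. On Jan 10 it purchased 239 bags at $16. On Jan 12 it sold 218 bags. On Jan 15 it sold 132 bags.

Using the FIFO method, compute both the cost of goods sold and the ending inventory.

COGS = $13,822; ending inventory = $1,216

Jan 7, 349 sold [FIFO — oldest first]: 304 @ $18 + 45 @ $18 = $6,282
Jan 9, 127 sold [FIFO — oldest first]: 127 @ $18 = $2,286
Jan 12, 218 sold [FIFO — oldest first]: 7 @ $18 + 180 @ $14 + 31 @ $16 = $3,142
Jan 15, 132 sold [FIFO — oldest first]: 132 @ $16 = $2,112
Total COGS = $6,282 + $2,286 + $3,142 + $2,112 = $13,822
Ending inventory: 76 @ $16 = $1,216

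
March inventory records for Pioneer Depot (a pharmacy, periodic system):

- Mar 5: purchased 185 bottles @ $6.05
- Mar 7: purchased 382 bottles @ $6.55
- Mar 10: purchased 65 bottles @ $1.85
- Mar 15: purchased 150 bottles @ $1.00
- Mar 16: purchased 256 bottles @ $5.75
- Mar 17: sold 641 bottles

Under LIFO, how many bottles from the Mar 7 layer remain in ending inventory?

212

Mar 17, 641 sold [LIFO — newest first]: 256 @ $5.75 + 150 @ $1.00 + 65 @ $1.85 + 170 @ $6.55 = $2,855.75
Ending inventory: 185 @ $6.05 + 212 @ $6.55 = $2,507.85
Check: goods available $5,363.60 = COGS $2,855.75 + ending $2,507.85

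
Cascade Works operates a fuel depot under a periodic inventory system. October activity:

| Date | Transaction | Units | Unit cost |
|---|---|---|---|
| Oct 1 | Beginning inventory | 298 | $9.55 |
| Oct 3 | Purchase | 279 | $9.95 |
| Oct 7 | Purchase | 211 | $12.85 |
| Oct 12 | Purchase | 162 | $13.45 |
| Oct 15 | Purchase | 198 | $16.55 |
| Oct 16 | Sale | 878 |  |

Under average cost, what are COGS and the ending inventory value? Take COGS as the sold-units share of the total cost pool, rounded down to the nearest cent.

Oct 16, sell 878: 878/1148 × $13,789.10 → $10,546.01
Ending inventory (cost pool remaining) = $3,243.09
Check: goods available $13,789.10 = COGS $10,546.01 + ending $3,243.09

COGS = $10,546.01; ending inventory = $3,243.09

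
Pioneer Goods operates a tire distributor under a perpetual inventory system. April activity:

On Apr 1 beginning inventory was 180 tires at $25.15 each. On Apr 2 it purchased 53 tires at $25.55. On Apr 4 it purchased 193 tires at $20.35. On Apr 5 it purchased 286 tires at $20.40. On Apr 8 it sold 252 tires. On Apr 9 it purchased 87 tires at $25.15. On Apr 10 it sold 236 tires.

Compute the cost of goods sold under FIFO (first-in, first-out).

Apr 8, 252 sold [FIFO — oldest first]: 180 @ $25.15 + 53 @ $25.55 + 19 @ $20.35 = $6,267.80
Apr 10, 236 sold [FIFO — oldest first]: 174 @ $20.35 + 62 @ $20.40 = $4,805.70
Total COGS = $6,267.80 + $4,805.70 = $11,073.50
Ending inventory: 224 @ $20.40 + 87 @ $25.15 = $6,757.65

COGS = $11,073.50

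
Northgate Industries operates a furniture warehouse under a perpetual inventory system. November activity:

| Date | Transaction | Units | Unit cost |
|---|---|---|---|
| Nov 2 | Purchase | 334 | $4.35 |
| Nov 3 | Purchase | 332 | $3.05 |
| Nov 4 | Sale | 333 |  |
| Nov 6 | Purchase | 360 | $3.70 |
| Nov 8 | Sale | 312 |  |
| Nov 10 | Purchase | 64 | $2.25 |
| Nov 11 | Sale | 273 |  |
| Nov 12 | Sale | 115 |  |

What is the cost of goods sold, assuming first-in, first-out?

Nov 4, 333 sold [FIFO — oldest first]: 333 @ $4.35 = $1,448.55
Nov 8, 312 sold [FIFO — oldest first]: 1 @ $4.35 + 311 @ $3.05 = $952.90
Nov 11, 273 sold [FIFO — oldest first]: 21 @ $3.05 + 252 @ $3.70 = $996.45
Nov 12, 115 sold [FIFO — oldest first]: 108 @ $3.70 + 7 @ $2.25 = $415.35
Total COGS = $1,448.55 + $952.90 + $996.45 + $415.35 = $3,813.25
Ending inventory: 57 @ $2.25 = $128.25
Check: goods available $3,941.50 = COGS $3,813.25 + ending $128.25

COGS = $3,813.25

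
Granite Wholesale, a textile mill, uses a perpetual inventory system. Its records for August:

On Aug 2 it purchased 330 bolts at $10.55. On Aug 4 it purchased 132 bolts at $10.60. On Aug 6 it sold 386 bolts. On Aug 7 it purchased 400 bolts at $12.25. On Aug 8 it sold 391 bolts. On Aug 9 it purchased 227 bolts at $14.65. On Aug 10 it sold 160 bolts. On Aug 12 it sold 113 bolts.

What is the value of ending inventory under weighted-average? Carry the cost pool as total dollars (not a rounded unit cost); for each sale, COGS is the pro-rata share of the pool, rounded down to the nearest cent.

Ending inventory = $543.00

After Aug 2: 330 on hand, pool $3,481.50 (≈ $10.5500 each)
After Aug 4: 462 on hand, pool $4,880.70 (≈ $10.5643 each)
Aug 6, sell 386: 386/462 × $4,880.70 → $4,077.81
After Aug 7: 476 on hand, pool $5,702.89 (≈ $11.9809 each)
Aug 8, sell 391: 391/476 × $5,702.89 → $4,684.51
After Aug 9: 312 on hand, pool $4,343.93 (≈ $13.9229 each)
Aug 10, sell 160: 160/312 × $4,343.93 → $2,227.65
Aug 12, sell 113: 113/152 × $2,116.28 → $1,573.28
Total COGS = $4,077.81 + $4,684.51 + $2,227.65 + $1,573.28 = $12,563.25
Ending inventory (cost pool remaining) = $543.00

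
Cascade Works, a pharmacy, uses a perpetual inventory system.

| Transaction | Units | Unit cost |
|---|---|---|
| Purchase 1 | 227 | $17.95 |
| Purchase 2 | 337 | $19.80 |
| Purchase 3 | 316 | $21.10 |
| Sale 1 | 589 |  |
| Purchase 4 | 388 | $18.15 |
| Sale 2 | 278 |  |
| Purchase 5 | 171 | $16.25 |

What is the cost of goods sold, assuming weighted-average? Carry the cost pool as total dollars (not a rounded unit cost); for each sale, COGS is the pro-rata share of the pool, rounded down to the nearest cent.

COGS = $16,897.11

After Purchase 1: 227 on hand, pool $4,074.65 (≈ $17.9500 each)
After Purchase 2: 564 on hand, pool $10,747.25 (≈ $19.0554 each)
After Purchase 3: 880 on hand, pool $17,414.85 (≈ $19.7896 each)
Sale 1, sell 589: 589/880 × $17,414.85 → $11,656.07
After Purchase 4: 679 on hand, pool $12,800.98 (≈ $18.8527 each)
Sale 2, sell 278: 278/679 × $12,800.98 → $5,241.04
After Purchase 5: 572 on hand, pool $10,338.69 (≈ $18.0746 each)
Total COGS = $11,656.07 + $5,241.04 = $16,897.11
Ending inventory (cost pool remaining) = $10,338.69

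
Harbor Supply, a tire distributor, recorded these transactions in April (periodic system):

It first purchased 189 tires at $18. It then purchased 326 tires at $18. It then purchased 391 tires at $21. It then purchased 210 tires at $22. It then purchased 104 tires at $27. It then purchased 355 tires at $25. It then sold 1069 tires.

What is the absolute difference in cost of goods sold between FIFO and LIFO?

FIFO COGS: 189 @ $18 + 326 @ $18 + 391 @ $21 + 163 @ $22 = $21,067
LIFO COGS: 355 @ $25 + 104 @ $27 + 210 @ $22 + 391 @ $21 + 9 @ $18 = $24,676
Difference = |$21,067 − $24,676| = $3,609

$3,609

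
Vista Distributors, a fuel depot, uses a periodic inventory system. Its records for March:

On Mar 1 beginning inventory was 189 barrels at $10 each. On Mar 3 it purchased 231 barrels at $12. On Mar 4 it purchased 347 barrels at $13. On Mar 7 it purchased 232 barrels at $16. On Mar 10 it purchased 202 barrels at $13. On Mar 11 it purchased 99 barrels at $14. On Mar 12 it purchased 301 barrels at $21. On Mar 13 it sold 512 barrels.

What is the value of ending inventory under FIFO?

Mar 13, 512 sold [FIFO — oldest first]: 189 @ $10 + 231 @ $12 + 92 @ $13 = $5,858
Ending inventory: 255 @ $13 + 232 @ $16 + 202 @ $13 + 99 @ $14 + 301 @ $21 = $17,360

Ending inventory = $17,360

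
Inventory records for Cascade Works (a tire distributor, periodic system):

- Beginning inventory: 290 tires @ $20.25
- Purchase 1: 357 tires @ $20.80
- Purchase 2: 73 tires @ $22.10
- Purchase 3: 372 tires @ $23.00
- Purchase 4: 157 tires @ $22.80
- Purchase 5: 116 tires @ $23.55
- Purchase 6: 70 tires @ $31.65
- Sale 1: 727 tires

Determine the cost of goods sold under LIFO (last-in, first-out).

COGS = $17,348.10

Sale 1 (727) [LIFO — newest first]: 70 @ $31.65 + 116 @ $23.55 + 157 @ $22.80 + 372 @ $23.00 + 12 @ $22.10 = $17,348.10
Ending inventory: 290 @ $20.25 + 357 @ $20.80 + 61 @ $22.10 = $14,646.20
Check: goods available $31,994.30 = COGS $17,348.10 + ending $14,646.20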